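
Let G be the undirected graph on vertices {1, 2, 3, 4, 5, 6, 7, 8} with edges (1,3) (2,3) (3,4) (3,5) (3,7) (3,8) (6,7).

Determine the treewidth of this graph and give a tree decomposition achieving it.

Each bag holds 2 vertices, so the decomposition has width 1, which upper-bounds the treewidth. G has an edge, so its treewidth is at least 1. Therefore the treewidth is 1.

Treewidth 1.
One optimal decomposition is:
Bags: B1 = {3, 4}  B2 = {3, 7}  B3 = {3, 5}  B4 = {6, 7}  B5 = {1, 3}  B6 = {3, 8}  B7 = {2, 3}
Tree: B1–B2, B1–B3, B2–B4, B2–B5, B1–B6, B5–B7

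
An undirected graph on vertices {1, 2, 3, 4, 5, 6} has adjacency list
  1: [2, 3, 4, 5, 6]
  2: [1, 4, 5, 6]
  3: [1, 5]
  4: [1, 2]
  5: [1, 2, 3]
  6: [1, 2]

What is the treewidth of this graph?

A width-2 tree decomposition is:
Bags: B1 = {1, 2, 6}  B2 = {1, 2, 5}  B3 = {1, 3, 5}  B4 = {1, 2, 4}
Tree: B1–B2, B2–B3, B2–B4
Each bag holds 3 vertices, so the decomposition has width 2, which upper-bounds the treewidth. Conversely, {1, 2, 4} is a clique of size 3, and the vertices of any clique must share a bag in every tree decomposition; so some bag has ≥ 3 vertices and tw(G) ≥ 2. Therefore the treewidth is 2.

2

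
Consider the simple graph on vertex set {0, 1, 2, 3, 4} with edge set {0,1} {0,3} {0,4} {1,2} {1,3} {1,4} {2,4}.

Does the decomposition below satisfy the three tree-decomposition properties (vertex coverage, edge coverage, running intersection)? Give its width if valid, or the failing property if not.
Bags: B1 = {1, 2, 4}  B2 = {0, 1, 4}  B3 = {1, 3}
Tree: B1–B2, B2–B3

A tree decomposition must satisfy three properties: every vertex lies in some bag; for every edge, both endpoints lie together in some bag; and for every vertex, the bags containing it form a connected subtree. Here edge (0,3) lies in no bag, so the decomposition is invalid.

No — edge (0,3) lies in no bag.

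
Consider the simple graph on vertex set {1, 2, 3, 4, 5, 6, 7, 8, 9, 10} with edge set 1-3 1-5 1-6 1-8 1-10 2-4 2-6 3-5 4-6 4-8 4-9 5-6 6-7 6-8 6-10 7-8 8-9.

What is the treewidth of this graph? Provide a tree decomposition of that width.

Treewidth 2.
One such decomposition:
Bags: B1 = {1, 6, 8}  B2 = {1, 6, 10}  B3 = {1, 5, 6}  B4 = {4, 6, 8}  B5 = {6, 7, 8}  B6 = {4, 8, 9}  B7 = {2, 4, 6}  B8 = {1, 3, 5}
Tree: B1–B2, B2–B3, B1–B4, B1–B5, B4–B6, B4–B7, B3–B8

Every bag has size at most 3, so the width is 3 − 1 = 2 and tw(G) ≤ 2. Conversely, {4, 8, 9} is a clique of size 3, and the vertices of any clique must share a bag in every tree decomposition; so some bag has ≥ 3 vertices and tw(G) ≥ 2. Therefore the treewidth is 2.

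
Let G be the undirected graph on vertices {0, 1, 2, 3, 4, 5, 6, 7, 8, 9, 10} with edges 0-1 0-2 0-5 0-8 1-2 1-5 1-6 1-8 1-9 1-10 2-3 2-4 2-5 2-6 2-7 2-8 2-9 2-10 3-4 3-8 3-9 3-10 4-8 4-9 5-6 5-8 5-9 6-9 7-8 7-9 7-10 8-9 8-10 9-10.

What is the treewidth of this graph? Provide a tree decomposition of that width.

Every bag has size at most 5, so the width is 5 − 1 = 4 and tw(G) ≤ 4. On the other hand G contains the 5-clique {0, 1, 2, 5, 8}. A clique must lie in a single bag of any decomposition, so no decomposition can have width below 4. Combining the bounds, tw(G) = 4.

Treewidth 4.
One such decomposition:
Bags: B1 = {1, 2, 5, 8, 9}  B2 = {1, 2, 8, 9, 10}  B3 = {2, 3, 8, 9, 10}  B4 = {2, 3, 4, 8, 9}  B5 = {1, 2, 5, 6, 9}  B6 = {2, 7, 8, 9, 10}  B7 = {0, 1, 2, 5, 8}
Tree: B1–B2, B2–B3, B3–B4, B1–B5, B3–B6, B1–B7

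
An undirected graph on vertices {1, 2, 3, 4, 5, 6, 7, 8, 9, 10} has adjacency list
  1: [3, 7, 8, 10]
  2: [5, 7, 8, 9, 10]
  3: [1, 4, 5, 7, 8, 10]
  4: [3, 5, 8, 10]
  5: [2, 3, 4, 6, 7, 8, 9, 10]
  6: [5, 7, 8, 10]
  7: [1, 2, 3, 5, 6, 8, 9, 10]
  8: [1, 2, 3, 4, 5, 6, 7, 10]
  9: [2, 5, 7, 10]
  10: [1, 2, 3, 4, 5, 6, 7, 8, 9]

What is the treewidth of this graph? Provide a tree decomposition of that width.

Each bag holds 5 vertices, so the decomposition has width 4, which upper-bounds the treewidth. On the other hand G contains the 5-clique {1, 3, 7, 8, 10}. A clique must lie in a single bag of any decomposition, so no decomposition can have width below 4. The upper and lower bounds meet at 4, so that is the treewidth.

Treewidth 4.
Bags: B1 = {5, 6, 7, 8, 10}  B2 = {3, 5, 7, 8, 10}  B3 = {2, 5, 7, 8, 10}  B4 = {3, 4, 5, 8, 10}  B5 = {1, 3, 7, 8, 10}  B6 = {2, 5, 7, 9, 10}
Tree: B1–B2, B2–B3, B2–B4, B2–B5, B3–B6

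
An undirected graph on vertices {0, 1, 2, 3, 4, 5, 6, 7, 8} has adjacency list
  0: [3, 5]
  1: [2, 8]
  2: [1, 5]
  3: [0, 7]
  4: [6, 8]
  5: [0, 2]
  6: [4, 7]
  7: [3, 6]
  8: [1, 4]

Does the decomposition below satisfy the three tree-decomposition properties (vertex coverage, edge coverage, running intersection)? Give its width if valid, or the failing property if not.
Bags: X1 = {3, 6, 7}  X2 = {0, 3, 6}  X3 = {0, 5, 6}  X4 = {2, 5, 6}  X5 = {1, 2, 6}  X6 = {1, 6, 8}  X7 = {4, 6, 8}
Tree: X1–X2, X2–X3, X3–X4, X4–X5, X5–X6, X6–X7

Every vertex of G appears in some bag (union = {0, 1, 2, 3, 4, 5, 6, 7, 8}); every edge is covered by a bag; and for each vertex v the set of bags containing v is connected in the bag tree. The decomposition is therefore valid. The largest bag has 3 vertices, so the width is 2.

Yes; width 2.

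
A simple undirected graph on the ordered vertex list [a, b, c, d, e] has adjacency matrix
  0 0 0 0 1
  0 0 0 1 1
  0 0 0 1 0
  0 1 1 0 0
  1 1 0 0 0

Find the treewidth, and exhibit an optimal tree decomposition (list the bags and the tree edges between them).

Every bag has size at most 2, so the width is 2 − 1 = 1 and tw(G) ≤ 1. Any graph with an edge has treewidth ≥ 1, and G has the edge c–d. Hence tw(G) = 1 exactly.

Treewidth 1.
One such decomposition:
Bags: B1 = {c, d}  B2 = {b, d}  B3 = {b, e}  B4 = {a, e}
Tree: B1–B2, B2–B3, B3–B4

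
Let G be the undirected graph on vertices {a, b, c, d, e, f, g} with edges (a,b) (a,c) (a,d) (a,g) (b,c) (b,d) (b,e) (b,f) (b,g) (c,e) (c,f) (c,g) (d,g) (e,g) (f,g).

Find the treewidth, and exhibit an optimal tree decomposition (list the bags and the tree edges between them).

Treewidth 3.
One optimal decomposition is:
Bags: B1 = {b, c, f, g}  B2 = {b, c, e, g}  B3 = {a, b, c, g}  B4 = {a, b, d, g}
Tree: B1–B2, B1–B3, B3–B4

Every bag has size at most 4, so the width is 4 − 1 = 3 and tw(G) ≤ 3. Conversely, {a, b, d, g} is a clique of size 4, and the vertices of any clique must share a bag in every tree decomposition; so some bag has ≥ 4 vertices and tw(G) ≥ 3. Therefore the treewidth is 3.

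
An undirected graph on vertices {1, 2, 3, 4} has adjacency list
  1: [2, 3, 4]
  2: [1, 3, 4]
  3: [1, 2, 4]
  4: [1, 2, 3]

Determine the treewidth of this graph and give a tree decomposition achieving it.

With just one bag of size 4, the width is 4 − 1 = 3, so tw(G) ≤ 3. Conversely, {1, 2, 3, 4} is a clique of size 4, and the vertices of any clique must share a bag in every tree decomposition; so some bag has ≥ 4 vertices and tw(G) ≥ 3. Therefore the treewidth is 3.

Treewidth 3.
One optimal decomposition is:
Bags: B1 = {1, 2, 3, 4}
Tree: (single bag)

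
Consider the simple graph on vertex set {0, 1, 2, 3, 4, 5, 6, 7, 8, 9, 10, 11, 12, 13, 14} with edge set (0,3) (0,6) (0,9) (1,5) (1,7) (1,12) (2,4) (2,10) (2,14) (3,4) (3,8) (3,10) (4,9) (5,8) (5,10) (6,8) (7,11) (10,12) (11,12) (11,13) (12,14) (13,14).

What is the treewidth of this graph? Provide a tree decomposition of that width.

Treewidth 3.
One optimal decomposition is:
Bags: B1 = {0, 6, 8, 9}  B2 = {0, 3, 8, 9}  B3 = {3, 4, 8, 9}  B4 = {3, 4, 5, 8}  B5 = {3, 4, 5, 10}  B6 = {2, 4, 5, 10}  B7 = {1, 2, 5, 10}  B8 = {1, 2, 10, 12}  B9 = {1, 2, 12, 14}  B10 = {1, 7, 12, 14}  B11 = {7, 11, 12, 14}  B12 = {7, 11, 13, 14}
Tree: B1–B2, B2–B3, B3–B4, B4–B5, B5–B6, B6–B7, B7–B8, B8–B9, B9–B10, B10–B11, B11–B12

Every bag has size at most 4, so the width is 4 − 1 = 3 and tw(G) ≤ 3. For the lower bound: the 4 vertex sets {0,6,9}, {8}, {3}, {2,4,5,10} are disjoint, each induces a connected subgraph, and every pair is joined by at least one edge of G. Contracting each set to a single vertex therefore yields K_{4} as a minor, and since treewidth is minor-monotone, tw(G) ≥ tw(K_{4}) = 3. Hence tw(G) = 3 exactly.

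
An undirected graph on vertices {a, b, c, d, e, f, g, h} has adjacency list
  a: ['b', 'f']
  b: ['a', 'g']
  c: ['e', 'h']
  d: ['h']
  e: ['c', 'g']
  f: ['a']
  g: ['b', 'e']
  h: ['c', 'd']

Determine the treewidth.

1

A width-1 tree decomposition is:
Bags: B1 = {a, f}  B2 = {a, b}  B3 = {b, g}  B4 = {e, g}  B5 = {c, e}  B6 = {c, h}  B7 = {d, h}
Tree: B1–B2, B2–B3, B3–B4, B4–B5, B5–B6, B6–B7
Every bag has size at most 2, so the width is 2 − 1 = 1 and tw(G) ≤ 1. Any graph with an edge has treewidth ≥ 1, and G has the edge f–a. Combining the bounds, tw(G) = 1.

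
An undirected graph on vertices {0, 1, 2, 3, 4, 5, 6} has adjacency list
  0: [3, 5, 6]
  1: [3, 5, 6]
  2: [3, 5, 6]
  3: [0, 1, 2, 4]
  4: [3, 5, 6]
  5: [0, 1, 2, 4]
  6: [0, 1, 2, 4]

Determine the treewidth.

A width-3 tree decomposition is:
Bags: B1 = {1, 3, 5, 6}  B2 = {3, 4, 5, 6}  B3 = {0, 3, 5, 6}  B4 = {2, 3, 5, 6}
Tree: B1–B2, B2–B3, B3–B4
Each bag holds 4 vertices, so the decomposition has width 3, which upper-bounds the treewidth. For the lower bound: the 4 vertex sets {1,5}, {3,4}, {6}, {0} are disjoint, each induces a connected subgraph, and every pair is joined by at least one edge of G. Contracting each set to a single vertex therefore yields K_{4} as a minor, and since treewidth is minor-monotone, tw(G) ≥ tw(K_{4}) = 3. Therefore the treewidth is 3.

3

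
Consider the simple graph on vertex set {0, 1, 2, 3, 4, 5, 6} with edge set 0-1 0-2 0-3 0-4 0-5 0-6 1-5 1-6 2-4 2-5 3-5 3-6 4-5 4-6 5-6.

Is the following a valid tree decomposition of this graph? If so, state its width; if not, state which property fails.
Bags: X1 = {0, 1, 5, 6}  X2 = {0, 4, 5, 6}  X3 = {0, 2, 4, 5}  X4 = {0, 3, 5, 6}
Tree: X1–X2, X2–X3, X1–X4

Checking the three conditions: (i) the bags cover all of {0, 1, 2, 3, 4, 5, 6}; (ii) for each edge, some bag contains both endpoints; (iii) the bags containing any fixed vertex form a subtree. All hold, so the decomposition is valid with width 4 − 1 = 3.

Yes; width 3.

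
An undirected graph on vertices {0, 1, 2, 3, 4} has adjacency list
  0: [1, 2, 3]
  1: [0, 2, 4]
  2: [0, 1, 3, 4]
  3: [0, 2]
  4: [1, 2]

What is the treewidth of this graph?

A width-2 tree decomposition is:
Bags: B1 = {0, 1, 2}  B2 = {1, 2, 4}  B3 = {0, 2, 3}
Tree: B1–B2, B1–B3
Every bag has size at most 3, so the width is 3 − 1 = 2 and tw(G) ≤ 2. For the lower bound, the 3 vertices {0, 1, 2} are pairwise adjacent, and any tree decomposition puts a clique entirely inside one bag — forcing width ≥ 2. Therefore the treewidth is 2.

2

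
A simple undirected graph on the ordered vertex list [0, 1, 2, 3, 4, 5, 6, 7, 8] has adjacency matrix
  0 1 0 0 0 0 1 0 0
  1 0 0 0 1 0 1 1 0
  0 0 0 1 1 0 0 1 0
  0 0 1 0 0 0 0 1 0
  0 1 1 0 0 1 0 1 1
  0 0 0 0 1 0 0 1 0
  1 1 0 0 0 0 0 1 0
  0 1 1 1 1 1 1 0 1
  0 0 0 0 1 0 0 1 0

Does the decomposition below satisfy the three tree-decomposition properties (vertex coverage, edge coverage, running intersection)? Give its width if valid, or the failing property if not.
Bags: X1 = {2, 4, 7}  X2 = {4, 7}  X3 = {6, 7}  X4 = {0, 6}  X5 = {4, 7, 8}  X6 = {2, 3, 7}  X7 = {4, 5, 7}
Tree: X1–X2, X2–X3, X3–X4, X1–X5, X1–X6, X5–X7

A tree decomposition must satisfy three properties: every vertex lies in some bag; for every edge, both endpoints lie together in some bag; and for every vertex, the bags containing it form a connected subtree. Here vertex 1 appears in no bag, so the decomposition is invalid.

No — vertex 1 appears in no bag.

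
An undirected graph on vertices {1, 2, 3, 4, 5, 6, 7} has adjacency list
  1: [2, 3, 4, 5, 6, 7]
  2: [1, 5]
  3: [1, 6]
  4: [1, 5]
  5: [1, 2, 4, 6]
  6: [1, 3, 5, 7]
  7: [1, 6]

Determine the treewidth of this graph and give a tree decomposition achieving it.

Treewidth 2.
Bags: B1 = {1, 5, 6}  B2 = {1, 3, 6}  B3 = {1, 4, 5}  B4 = {1, 2, 5}  B5 = {1, 6, 7}
Tree: B1–B2, B1–B3, B3–B4, B2–B5

Every bag has size at most 3, so the width is 3 − 1 = 2 and tw(G) ≤ 2. For the lower bound, the 3 vertices {1, 3, 6} are pairwise adjacent, and any tree decomposition puts a clique entirely inside one bag — forcing width ≥ 2. Therefore the treewidth is 2.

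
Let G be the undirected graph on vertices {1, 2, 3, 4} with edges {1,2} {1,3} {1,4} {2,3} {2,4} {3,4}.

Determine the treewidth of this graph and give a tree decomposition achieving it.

Treewidth 3.
One optimal decomposition is:
Bags: B1 = {1, 2, 3, 4}
Tree: (single bag)

With just one bag of size 4, the width is 4 − 1 = 3, so tw(G) ≤ 3. For the lower bound, the 4 vertices {1, 2, 3, 4} are pairwise adjacent, and any tree decomposition puts a clique entirely inside one bag — forcing width ≥ 3. Hence tw(G) = 3 exactly.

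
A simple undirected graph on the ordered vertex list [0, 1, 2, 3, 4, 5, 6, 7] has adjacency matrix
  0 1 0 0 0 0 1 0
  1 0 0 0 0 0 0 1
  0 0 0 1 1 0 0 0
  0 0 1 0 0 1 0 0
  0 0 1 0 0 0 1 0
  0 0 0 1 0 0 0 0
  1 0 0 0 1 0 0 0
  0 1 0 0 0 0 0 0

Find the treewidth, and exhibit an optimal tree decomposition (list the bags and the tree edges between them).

The largest bag has 2 vertices, giving width 1; this decomposition certifies tw(G) ≤ 1. Since G has at least one edge (e.g. 5–3), it is not an edgeless graph, so tw(G) ≥ 1. Hence tw(G) = 1 exactly.

Treewidth 1.
Bags: B1 = {3, 5}  B2 = {2, 3}  B3 = {2, 4}  B4 = {4, 6}  B5 = {0, 6}  B6 = {0, 1}  B7 = {1, 7}
Tree: B1–B2, B2–B3, B3–B4, B4–B5, B5–B6, B6–B7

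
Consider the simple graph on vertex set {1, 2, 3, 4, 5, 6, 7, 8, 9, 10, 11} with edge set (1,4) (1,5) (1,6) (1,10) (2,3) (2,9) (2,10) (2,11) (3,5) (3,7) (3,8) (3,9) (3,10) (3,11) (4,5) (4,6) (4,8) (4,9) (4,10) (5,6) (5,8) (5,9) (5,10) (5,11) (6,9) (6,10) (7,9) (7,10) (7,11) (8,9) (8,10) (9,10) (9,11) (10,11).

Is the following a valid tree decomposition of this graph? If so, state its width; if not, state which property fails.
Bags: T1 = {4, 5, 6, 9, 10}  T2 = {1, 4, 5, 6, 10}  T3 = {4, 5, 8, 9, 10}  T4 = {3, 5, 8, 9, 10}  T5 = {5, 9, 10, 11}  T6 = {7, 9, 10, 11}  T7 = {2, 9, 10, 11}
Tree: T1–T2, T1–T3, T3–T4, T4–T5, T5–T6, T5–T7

No — edge (3,11) lies in no bag.

A tree decomposition must satisfy three properties: every vertex lies in some bag; for every edge, both endpoints lie together in some bag; and for every vertex, the bags containing it form a connected subtree. Here edge (3,11) lies in no bag, so the decomposition is invalid.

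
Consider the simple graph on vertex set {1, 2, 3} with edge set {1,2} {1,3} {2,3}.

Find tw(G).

2

A width-2 tree decomposition is:
Bags: B1 = {1, 2, 3}
Tree: (single bag)
With just one bag of size 3, the width is 3 − 1 = 2, so tw(G) ≤ 2. On the other hand G contains the 3-clique {1, 2, 3}. A clique must lie in a single bag of any decomposition, so no decomposition can have width below 2. Combining the bounds, tw(G) = 2.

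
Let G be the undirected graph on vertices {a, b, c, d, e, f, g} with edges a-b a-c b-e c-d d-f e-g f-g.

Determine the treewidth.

2

A width-2 tree decomposition is:
Bags: B1 = {a, b, e}  B2 = {a, e, g}  B3 = {a, f, g}  B4 = {a, d, f}  B5 = {a, c, d}
Tree: B1–B2, B2–B3, B3–B4, B4–B5
The largest bag has 3 vertices, giving width 2; this decomposition certifies tw(G) ≤ 2. Since a–b–e–g–f–d–c–a is a cycle in G, G is not acyclic. Forests are exactly the graphs of treewidth ≤ 1, so tw(G) ≥ 2. Combining the bounds, tw(G) = 2.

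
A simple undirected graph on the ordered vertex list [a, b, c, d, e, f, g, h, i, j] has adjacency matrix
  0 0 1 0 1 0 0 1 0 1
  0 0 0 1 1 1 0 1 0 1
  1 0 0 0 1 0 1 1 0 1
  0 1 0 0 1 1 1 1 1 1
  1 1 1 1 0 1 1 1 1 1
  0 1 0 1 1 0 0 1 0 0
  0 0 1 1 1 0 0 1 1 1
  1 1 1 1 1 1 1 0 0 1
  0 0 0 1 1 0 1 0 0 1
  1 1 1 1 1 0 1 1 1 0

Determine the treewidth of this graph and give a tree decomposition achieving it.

Treewidth 4.
One optimal decomposition is:
Bags: B1 = {c, e, g, h, j}  B2 = {d, e, g, h, j}  B3 = {b, d, e, h, j}  B4 = {a, c, e, h, j}  B5 = {b, d, e, f, h}  B6 = {d, e, g, i, j}
Tree: B1–B2, B2–B3, B1–B4, B3–B5, B2–B6

The largest bag has 5 vertices, giving width 4; this decomposition certifies tw(G) ≤ 4. On the other hand G contains the 5-clique {d, e, g, h, j}. A clique must lie in a single bag of any decomposition, so no decomposition can have width below 4. Hence tw(G) = 4 exactly.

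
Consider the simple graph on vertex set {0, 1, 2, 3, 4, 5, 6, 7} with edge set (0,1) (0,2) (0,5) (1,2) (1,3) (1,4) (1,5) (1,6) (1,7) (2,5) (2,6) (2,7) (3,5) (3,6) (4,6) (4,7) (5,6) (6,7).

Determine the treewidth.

3

A width-3 tree decomposition is:
Bags: B1 = {0, 1, 2, 5}  B2 = {1, 2, 5, 6}  B3 = {1, 2, 6, 7}  B4 = {1, 3, 5, 6}  B5 = {1, 4, 6, 7}
Tree: B1–B2, B2–B3, B2–B4, B3–B5
The largest bag has 4 vertices, giving width 3; this decomposition certifies tw(G) ≤ 3. For the lower bound, the 4 vertices {0, 1, 2, 5} are pairwise adjacent, and any tree decomposition puts a clique entirely inside one bag — forcing width ≥ 3. Hence tw(G) = 3 exactly.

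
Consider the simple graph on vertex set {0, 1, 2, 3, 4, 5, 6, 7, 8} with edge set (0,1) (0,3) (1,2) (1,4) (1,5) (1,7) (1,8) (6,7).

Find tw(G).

1

A width-1 tree decomposition is:
Bags: B1 = {0, 1}  B2 = {1, 8}  B3 = {1, 7}  B4 = {1, 4}  B5 = {6, 7}  B6 = {1, 2}  B7 = {1, 5}  B8 = {0, 3}
Tree: B1–B2, B1–B3, B3–B4, B3–B5, B4–B6, B1–B7, B1–B8
The largest bag has 2 vertices, giving width 1; this decomposition certifies tw(G) ≤ 1. Any graph with an edge has treewidth ≥ 1, and G has the edge 0–1. The upper and lower bounds meet at 1, so that is the treewidth.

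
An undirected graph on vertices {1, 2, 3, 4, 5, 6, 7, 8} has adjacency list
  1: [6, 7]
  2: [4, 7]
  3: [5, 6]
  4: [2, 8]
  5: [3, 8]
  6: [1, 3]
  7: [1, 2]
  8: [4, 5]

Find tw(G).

A width-2 tree decomposition is:
Bags: B1 = {2, 4, 7}  B2 = {4, 7, 8}  B3 = {5, 7, 8}  B4 = {3, 5, 7}  B5 = {3, 6, 7}  B6 = {1, 6, 7}
Tree: B1–B2, B2–B3, B3–B4, B4–B5, B5–B6
Each bag holds 3 vertices, so the decomposition has width 2, which upper-bounds the treewidth. For the lower bound, G contains the cycle 7–2–4–8–5–3–6–1–7, so G is not a forest; only forests have treewidth ≤ 1, hence tw(G) ≥ 2. Hence tw(G) = 2 exactly.

2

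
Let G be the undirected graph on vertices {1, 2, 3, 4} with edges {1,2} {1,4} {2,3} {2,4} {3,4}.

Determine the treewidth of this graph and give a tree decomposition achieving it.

Treewidth 2.
One optimal decomposition is:
Bags: B1 = {1, 2, 4}  B2 = {2, 3, 4}
Tree: B1–B2

Every bag has size at most 3, so the width is 3 − 1 = 2 and tw(G) ≤ 2. For the lower bound, the 3 vertices {1, 2, 4} are pairwise adjacent, and any tree decomposition puts a clique entirely inside one bag — forcing width ≥ 2. Combining the bounds, tw(G) = 2.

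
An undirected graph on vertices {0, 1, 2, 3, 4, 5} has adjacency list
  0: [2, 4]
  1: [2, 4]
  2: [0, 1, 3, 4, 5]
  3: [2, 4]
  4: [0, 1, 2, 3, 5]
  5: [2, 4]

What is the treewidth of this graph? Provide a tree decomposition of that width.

The largest bag has 3 vertices, giving width 2; this decomposition certifies tw(G) ≤ 2. On the other hand G contains the 3-clique {0, 2, 4}. A clique must lie in a single bag of any decomposition, so no decomposition can have width below 2. The upper and lower bounds meet at 2, so that is the treewidth.

Treewidth 2.
One optimal decomposition is:
Bags: B1 = {0, 2, 4}  B2 = {1, 2, 4}  B3 = {2, 3, 4}  B4 = {2, 4, 5}
Tree: B1–B2, B1–B3, B1–B4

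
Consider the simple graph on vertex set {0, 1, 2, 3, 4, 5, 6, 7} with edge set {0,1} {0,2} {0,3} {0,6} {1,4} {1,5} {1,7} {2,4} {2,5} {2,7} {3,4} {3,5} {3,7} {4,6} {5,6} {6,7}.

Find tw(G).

A width-4 tree decomposition is:
Bags: B1 = {0, 3, 4, 5, 7}  B2 = {0, 4, 5, 6, 7}  B3 = {0, 2, 4, 5, 7}  B4 = {0, 1, 4, 5, 7}
Tree: B1–B2, B2–B3, B3–B4
Each bag holds 5 vertices, so the decomposition has width 4, which upper-bounds the treewidth. For the lower bound: the 5 vertex sets {3,5}, {0,6}, {2,4}, {7}, {1} are disjoint, each induces a connected subgraph, and every pair is joined by at least one edge of G. Contracting each set to a single vertex therefore yields K_{5} as a minor, and since treewidth is minor-monotone, tw(G) ≥ tw(K_{5}) = 4. The upper and lower bounds meet at 4, so that is the treewidth.

4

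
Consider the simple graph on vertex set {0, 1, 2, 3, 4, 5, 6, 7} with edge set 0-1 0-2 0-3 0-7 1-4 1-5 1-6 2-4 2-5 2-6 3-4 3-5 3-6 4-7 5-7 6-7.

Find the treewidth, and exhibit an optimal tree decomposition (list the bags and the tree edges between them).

Treewidth 4.
One such decomposition:
Bags: B1 = {0, 3, 4, 5, 6}  B2 = {0, 2, 4, 5, 6}  B3 = {0, 1, 4, 5, 6}  B4 = {0, 4, 5, 6, 7}
Tree: B1–B2, B2–B3, B3–B4

Each bag holds 5 vertices, so the decomposition has width 4, which upper-bounds the treewidth. For the lower bound: the 5 vertex sets {0,3}, {2,6}, {1,5}, {4}, {7} are disjoint, each induces a connected subgraph, and every pair is joined by at least one edge of G. Contracting each set to a single vertex therefore yields K_{5} as a minor, and since treewidth is minor-monotone, tw(G) ≥ tw(K_{5}) = 4. The upper and lower bounds meet at 4, so that is the treewidth.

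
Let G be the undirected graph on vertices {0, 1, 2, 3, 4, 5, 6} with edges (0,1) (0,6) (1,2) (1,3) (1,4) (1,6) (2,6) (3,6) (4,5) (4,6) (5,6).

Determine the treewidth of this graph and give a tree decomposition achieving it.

The largest bag has 3 vertices, giving width 2; this decomposition certifies tw(G) ≤ 2. Conversely, {0, 1, 6} is a clique of size 3, and the vertices of any clique must share a bag in every tree decomposition; so some bag has ≥ 3 vertices and tw(G) ≥ 2. The upper and lower bounds meet at 2, so that is the treewidth.

Treewidth 2.
Bags: B1 = {1, 3, 6}  B2 = {1, 2, 6}  B3 = {0, 1, 6}  B4 = {1, 4, 6}  B5 = {4, 5, 6}
Tree: B1–B2, B2–B3, B2–B4, B4–B5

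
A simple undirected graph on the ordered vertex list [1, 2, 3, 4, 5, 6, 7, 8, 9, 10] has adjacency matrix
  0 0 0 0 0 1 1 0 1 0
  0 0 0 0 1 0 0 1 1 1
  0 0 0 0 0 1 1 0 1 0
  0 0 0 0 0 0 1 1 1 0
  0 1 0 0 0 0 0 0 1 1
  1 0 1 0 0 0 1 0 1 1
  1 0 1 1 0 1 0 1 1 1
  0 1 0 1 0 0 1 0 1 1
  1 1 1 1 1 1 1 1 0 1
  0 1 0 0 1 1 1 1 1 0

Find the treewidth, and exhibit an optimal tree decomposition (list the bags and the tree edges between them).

Every bag has size at most 4, so the width is 4 − 1 = 3 and tw(G) ≤ 3. For the lower bound, the 4 vertices {2, 8, 9, 10} are pairwise adjacent, and any tree decomposition puts a clique entirely inside one bag — forcing width ≥ 3. The upper and lower bounds meet at 3, so that is the treewidth.

Treewidth 3.
Bags: B1 = {3, 6, 7, 9}  B2 = {6, 7, 9, 10}  B3 = {7, 8, 9, 10}  B4 = {1, 6, 7, 9}  B5 = {2, 8, 9, 10}  B6 = {2, 5, 9, 10}  B7 = {4, 7, 8, 9}
Tree: B1–B2, B2–B3, B2–B4, B3–B5, B5–B6, B3–B7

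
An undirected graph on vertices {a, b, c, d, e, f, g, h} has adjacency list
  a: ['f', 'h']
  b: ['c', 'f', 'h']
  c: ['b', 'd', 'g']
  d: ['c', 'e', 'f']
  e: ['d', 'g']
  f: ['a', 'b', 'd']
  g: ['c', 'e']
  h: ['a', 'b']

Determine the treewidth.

2

A width-2 tree decomposition is:
Bags: B1 = {d, e, g}  B2 = {c, d, g}  B3 = {c, d, f}  B4 = {b, c, f}  B5 = {a, b, f}  B6 = {a, b, h}
Tree: B1–B2, B2–B3, B3–B4, B4–B5, B5–B6
Every bag has size at most 3, so the width is 3 − 1 = 2 and tw(G) ≤ 2. Since e–g–c–d–e is a cycle in G, G is not acyclic. Forests are exactly the graphs of treewidth ≤ 1, so tw(G) ≥ 2. Therefore the treewidth is 2.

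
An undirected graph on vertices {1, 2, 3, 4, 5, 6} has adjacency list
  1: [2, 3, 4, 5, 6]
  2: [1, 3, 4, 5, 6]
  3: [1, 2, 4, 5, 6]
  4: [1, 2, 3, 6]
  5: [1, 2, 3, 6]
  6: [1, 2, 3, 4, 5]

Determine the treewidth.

A width-4 tree decomposition is:
Bags: B1 = {1, 2, 3, 4, 6}  B2 = {1, 2, 3, 5, 6}
Tree: B1–B2
Every bag has size at most 5, so the width is 5 − 1 = 4 and tw(G) ≤ 4. Conversely, {1, 2, 3, 4, 6} is a clique of size 5, and the vertices of any clique must share a bag in every tree decomposition; so some bag has ≥ 5 vertices and tw(G) ≥ 4. Therefore the treewidth is 4.

4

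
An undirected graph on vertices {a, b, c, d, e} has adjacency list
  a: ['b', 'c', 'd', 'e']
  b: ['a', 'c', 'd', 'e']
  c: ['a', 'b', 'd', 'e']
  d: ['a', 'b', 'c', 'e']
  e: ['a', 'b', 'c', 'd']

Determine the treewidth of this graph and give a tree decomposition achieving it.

With just one bag of size 5, the width is 5 − 1 = 4, so tw(G) ≤ 4. Conversely, {a, b, c, d, e} is a clique of size 5, and the vertices of any clique must share a bag in every tree decomposition; so some bag has ≥ 5 vertices and tw(G) ≥ 4. Hence tw(G) = 4 exactly.

Treewidth 4.
One such decomposition:
Bags: B1 = {a, b, c, d, e}
Tree: (single bag)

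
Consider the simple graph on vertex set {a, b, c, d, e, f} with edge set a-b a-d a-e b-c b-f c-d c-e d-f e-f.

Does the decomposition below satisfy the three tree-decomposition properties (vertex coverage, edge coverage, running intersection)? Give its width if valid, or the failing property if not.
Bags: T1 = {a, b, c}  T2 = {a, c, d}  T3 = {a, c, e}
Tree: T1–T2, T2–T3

No — vertex f appears in no bag.

A tree decomposition must satisfy three properties: every vertex lies in some bag; for every edge, both endpoints lie together in some bag; and for every vertex, the bags containing it form a connected subtree. Here vertex f appears in no bag, so the decomposition is invalid.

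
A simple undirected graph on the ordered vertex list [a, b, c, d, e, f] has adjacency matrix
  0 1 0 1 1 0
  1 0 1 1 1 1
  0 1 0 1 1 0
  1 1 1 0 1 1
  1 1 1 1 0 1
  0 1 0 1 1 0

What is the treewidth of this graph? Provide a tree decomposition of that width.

The largest bag has 4 vertices, giving width 3; this decomposition certifies tw(G) ≤ 3. On the other hand G contains the 4-clique {a, b, d, e}. A clique must lie in a single bag of any decomposition, so no decomposition can have width below 3. Combining the bounds, tw(G) = 3.

Treewidth 3.
One optimal decomposition is:
Bags: B1 = {b, c, d, e}  B2 = {b, d, e, f}  B3 = {a, b, d, e}
Tree: B1–B2, B2–B3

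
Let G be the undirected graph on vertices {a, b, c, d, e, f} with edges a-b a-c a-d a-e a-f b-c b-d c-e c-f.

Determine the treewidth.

2

A width-2 tree decomposition is:
Bags: B1 = {a, b, d}  B2 = {a, b, c}  B3 = {a, c, e}  B4 = {a, c, f}
Tree: B1–B2, B2–B3, B3–B4
Each bag holds 3 vertices, so the decomposition has width 2, which upper-bounds the treewidth. For the lower bound, the 3 vertices {a, b, d} are pairwise adjacent, and any tree decomposition puts a clique entirely inside one bag — forcing width ≥ 2. The upper and lower bounds meet at 2, so that is the treewidth.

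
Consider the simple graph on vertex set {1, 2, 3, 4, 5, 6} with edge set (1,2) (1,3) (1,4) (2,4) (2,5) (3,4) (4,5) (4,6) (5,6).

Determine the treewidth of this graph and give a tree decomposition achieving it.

Treewidth 2.
One such decomposition:
Bags: B1 = {4, 5, 6}  B2 = {2, 4, 5}  B3 = {1, 2, 4}  B4 = {1, 3, 4}
Tree: B1–B2, B2–B3, B3–B4

Each bag holds 3 vertices, so the decomposition has width 2, which upper-bounds the treewidth. For the lower bound, the 3 vertices {1, 2, 4} are pairwise adjacent, and any tree decomposition puts a clique entirely inside one bag — forcing width ≥ 2. The upper and lower bounds meet at 2, so that is the treewidth.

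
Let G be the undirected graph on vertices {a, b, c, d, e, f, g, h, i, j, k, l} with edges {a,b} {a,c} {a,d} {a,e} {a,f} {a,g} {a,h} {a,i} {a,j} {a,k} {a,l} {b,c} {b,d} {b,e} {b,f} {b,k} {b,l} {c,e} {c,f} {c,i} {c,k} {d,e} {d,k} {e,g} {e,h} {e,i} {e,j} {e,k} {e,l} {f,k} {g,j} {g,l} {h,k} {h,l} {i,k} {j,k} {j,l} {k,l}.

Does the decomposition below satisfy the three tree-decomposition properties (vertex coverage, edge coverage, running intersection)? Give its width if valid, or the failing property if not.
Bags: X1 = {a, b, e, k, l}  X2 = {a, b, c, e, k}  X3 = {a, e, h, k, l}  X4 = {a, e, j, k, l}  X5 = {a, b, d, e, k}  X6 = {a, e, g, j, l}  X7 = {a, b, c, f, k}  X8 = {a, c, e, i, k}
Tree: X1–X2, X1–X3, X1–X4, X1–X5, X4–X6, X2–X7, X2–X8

Yes; width 4.

Checking the three conditions: (i) the bags cover all of {a, b, c, d, e, f, g, h, i, j, k, l}; (ii) for each edge, some bag contains both endpoints; (iii) the bags containing any fixed vertex form a subtree. All hold, so the decomposition is valid with width 5 − 1 = 4.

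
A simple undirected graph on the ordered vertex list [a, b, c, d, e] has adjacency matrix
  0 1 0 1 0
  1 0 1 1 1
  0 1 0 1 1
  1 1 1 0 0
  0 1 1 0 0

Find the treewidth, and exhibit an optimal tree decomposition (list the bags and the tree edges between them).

Treewidth 2.
Bags: B1 = {b, c, d}  B2 = {b, c, e}  B3 = {a, b, d}
Tree: B1–B2, B1–B3

The largest bag has 3 vertices, giving width 2; this decomposition certifies tw(G) ≤ 2. For the lower bound, the 3 vertices {b, c, d} are pairwise adjacent, and any tree decomposition puts a clique entirely inside one bag — forcing width ≥ 2. The upper and lower bounds meet at 2, so that is the treewidth.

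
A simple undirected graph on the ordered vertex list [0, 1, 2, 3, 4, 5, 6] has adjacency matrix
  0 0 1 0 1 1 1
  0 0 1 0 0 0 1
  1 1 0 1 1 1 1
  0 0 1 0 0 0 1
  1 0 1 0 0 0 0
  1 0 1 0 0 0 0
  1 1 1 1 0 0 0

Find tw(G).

A width-2 tree decomposition is:
Bags: B1 = {1, 2, 6}  B2 = {0, 2, 6}  B3 = {0, 2, 5}  B4 = {0, 2, 4}  B5 = {2, 3, 6}
Tree: B1–B2, B2–B3, B2–B4, B2–B5
The largest bag has 3 vertices, giving width 2; this decomposition certifies tw(G) ≤ 2. Conversely, {0, 2, 4} is a clique of size 3, and the vertices of any clique must share a bag in every tree decomposition; so some bag has ≥ 3 vertices and tw(G) ≥ 2. The upper and lower bounds meet at 2, so that is the treewidth.

2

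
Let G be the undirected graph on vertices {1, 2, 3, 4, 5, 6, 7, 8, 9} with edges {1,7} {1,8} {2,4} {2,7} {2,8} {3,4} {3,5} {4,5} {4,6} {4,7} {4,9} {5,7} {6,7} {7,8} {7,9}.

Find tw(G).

2

A width-2 tree decomposition is:
Bags: B1 = {4, 6, 7}  B2 = {2, 4, 7}  B3 = {4, 5, 7}  B4 = {2, 7, 8}  B5 = {1, 7, 8}  B6 = {4, 7, 9}  B7 = {3, 4, 5}
Tree: B1–B2, B2–B3, B2–B4, B4–B5, B2–B6, B3–B7
The largest bag has 3 vertices, giving width 2; this decomposition certifies tw(G) ≤ 2. For the lower bound, the 3 vertices {3, 4, 5} are pairwise adjacent, and any tree decomposition puts a clique entirely inside one bag — forcing width ≥ 2. Therefore the treewidth is 2.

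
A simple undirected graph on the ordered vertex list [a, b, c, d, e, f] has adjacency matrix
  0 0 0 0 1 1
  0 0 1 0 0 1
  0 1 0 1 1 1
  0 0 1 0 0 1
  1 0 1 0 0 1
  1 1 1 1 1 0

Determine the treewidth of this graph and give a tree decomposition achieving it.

Every bag has size at most 3, so the width is 3 − 1 = 2 and tw(G) ≤ 2. Conversely, {c, d, f} is a clique of size 3, and the vertices of any clique must share a bag in every tree decomposition; so some bag has ≥ 3 vertices and tw(G) ≥ 2. The upper and lower bounds meet at 2, so that is the treewidth.

Treewidth 2.
One such decomposition:
Bags: B1 = {c, e, f}  B2 = {a, e, f}  B3 = {b, c, f}  B4 = {c, d, f}
Tree: B1–B2, B1–B3, B1–B4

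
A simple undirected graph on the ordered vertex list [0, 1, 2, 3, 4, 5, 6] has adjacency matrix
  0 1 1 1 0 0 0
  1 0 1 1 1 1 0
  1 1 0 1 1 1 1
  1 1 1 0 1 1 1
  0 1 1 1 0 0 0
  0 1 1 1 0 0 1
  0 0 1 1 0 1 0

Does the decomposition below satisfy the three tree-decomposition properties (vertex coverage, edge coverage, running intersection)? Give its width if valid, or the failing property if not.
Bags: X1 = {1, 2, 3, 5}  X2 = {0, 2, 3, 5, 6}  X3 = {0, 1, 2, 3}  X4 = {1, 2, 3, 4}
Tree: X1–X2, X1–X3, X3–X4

No — bags containing vertex 0 are not connected in the tree.

A tree decomposition must satisfy three properties: every vertex lies in some bag; for every edge, both endpoints lie together in some bag; and for every vertex, the bags containing it form a connected subtree. Here bags containing vertex 0 are not connected in the tree, so the decomposition is invalid.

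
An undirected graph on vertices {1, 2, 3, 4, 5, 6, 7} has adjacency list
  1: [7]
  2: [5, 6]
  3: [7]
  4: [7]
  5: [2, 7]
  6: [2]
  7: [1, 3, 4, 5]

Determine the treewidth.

A width-1 tree decomposition is:
Bags: B1 = {2, 5}  B2 = {5, 7}  B3 = {3, 7}  B4 = {1, 7}  B5 = {2, 6}  B6 = {4, 7}
Tree: B1–B2, B2–B3, B2–B4, B1–B5, B3–B6
The largest bag has 2 vertices, giving width 1; this decomposition certifies tw(G) ≤ 1. G has an edge, so its treewidth is at least 1. Combining the bounds, tw(G) = 1.

1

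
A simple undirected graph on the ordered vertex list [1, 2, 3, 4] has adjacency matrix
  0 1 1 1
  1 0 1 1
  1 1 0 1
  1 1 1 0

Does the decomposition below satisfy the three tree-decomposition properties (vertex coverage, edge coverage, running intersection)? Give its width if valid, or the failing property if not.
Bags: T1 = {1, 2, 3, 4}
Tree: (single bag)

Checking the three conditions: (i) the bags cover all of {1, 2, 3, 4}; (ii) for each edge, some bag contains both endpoints; (iii) the bags containing any fixed vertex form a subtree. All hold, so the decomposition is valid with width 4 − 1 = 3.

Yes; width 3.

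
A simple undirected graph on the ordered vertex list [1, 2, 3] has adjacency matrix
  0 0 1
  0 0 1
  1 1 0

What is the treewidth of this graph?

A width-1 tree decomposition is:
Bags: B1 = {1, 3}  B2 = {2, 3}
Tree: B1–B2
The largest bag has 2 vertices, giving width 1; this decomposition certifies tw(G) ≤ 1. G has an edge, so its treewidth is at least 1. Therefore the treewidth is 1.

1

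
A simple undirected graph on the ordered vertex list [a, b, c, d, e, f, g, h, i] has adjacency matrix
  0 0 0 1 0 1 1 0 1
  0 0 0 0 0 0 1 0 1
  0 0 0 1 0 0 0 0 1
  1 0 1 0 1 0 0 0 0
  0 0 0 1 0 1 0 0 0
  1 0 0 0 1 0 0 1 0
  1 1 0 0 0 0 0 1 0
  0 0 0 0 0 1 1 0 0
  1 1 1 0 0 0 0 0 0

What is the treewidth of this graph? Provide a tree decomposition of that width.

Each bag holds 4 vertices, so the decomposition has width 3, which upper-bounds the treewidth. For the lower bound: the 4 vertex sets {e,f,h}, {d}, {a}, {b,c,g,i} are disjoint, each induces a connected subgraph, and every pair is joined by at least one edge of G. Contracting each set to a single vertex therefore yields K_{4} as a minor, and since treewidth is minor-monotone, tw(G) ≥ tw(K_{4}) = 3. Combining the bounds, tw(G) = 3.

Treewidth 3.
One optimal decomposition is:
Bags: B1 = {d, e, f, h}  B2 = {a, d, f, h}  B3 = {a, d, g, h}  B4 = {a, c, d, g}  B5 = {a, c, g, i}  B6 = {b, c, g, i}
Tree: B1–B2, B2–B3, B3–B4, B4–B5, B5–B6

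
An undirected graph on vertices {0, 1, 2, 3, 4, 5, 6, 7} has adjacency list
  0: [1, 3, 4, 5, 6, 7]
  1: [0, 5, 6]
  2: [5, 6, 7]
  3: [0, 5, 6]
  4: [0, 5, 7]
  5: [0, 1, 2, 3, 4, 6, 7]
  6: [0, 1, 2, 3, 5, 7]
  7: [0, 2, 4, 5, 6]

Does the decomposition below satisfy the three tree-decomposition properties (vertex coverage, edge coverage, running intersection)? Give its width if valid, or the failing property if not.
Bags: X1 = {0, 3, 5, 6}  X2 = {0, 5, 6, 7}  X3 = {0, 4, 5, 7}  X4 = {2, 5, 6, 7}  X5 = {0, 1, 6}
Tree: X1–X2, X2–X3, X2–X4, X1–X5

No — edge (5,1) lies in no bag.

A tree decomposition must satisfy three properties: every vertex lies in some bag; for every edge, both endpoints lie together in some bag; and for every vertex, the bags containing it form a connected subtree. Here edge (5,1) lies in no bag, so the decomposition is invalid.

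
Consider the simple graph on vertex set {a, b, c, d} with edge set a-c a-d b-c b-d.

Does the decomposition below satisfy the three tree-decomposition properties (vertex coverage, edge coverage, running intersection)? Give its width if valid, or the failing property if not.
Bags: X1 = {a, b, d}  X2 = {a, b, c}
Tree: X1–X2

Yes; width 2.

Checking the three conditions: (i) the bags cover all of {a, b, c, d}; (ii) for each edge, some bag contains both endpoints; (iii) the bags containing any fixed vertex form a subtree. All hold, so the decomposition is valid with width 3 − 1 = 2.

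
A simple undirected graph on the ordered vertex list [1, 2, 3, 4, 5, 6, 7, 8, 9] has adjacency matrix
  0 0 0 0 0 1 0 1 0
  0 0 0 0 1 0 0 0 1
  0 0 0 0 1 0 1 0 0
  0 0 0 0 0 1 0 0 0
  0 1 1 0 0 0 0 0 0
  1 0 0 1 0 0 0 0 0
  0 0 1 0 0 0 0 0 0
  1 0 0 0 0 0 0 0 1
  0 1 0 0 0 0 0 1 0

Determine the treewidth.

A width-1 tree decomposition is:
Bags: B1 = {4, 6}  B2 = {1, 6}  B3 = {1, 8}  B4 = {8, 9}  B5 = {2, 9}  B6 = {2, 5}  B7 = {3, 5}  B8 = {3, 7}
Tree: B1–B2, B2–B3, B3–B4, B4–B5, B5–B6, B6–B7, B7–B8
Every bag has size at most 2, so the width is 2 − 1 = 1 and tw(G) ≤ 1. Any graph with an edge has treewidth ≥ 1, and G has the edge 4–6. Hence tw(G) = 1 exactly.

1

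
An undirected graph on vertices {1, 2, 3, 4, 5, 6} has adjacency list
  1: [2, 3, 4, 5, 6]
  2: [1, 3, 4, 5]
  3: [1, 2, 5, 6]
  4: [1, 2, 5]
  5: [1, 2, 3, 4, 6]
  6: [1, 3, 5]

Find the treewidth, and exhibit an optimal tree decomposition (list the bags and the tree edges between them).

Treewidth 3.
Bags: B1 = {1, 2, 3, 5}  B2 = {1, 2, 4, 5}  B3 = {1, 3, 5, 6}
Tree: B1–B2, B1–B3

Every bag has size at most 4, so the width is 4 − 1 = 3 and tw(G) ≤ 3. On the other hand G contains the 4-clique {1, 2, 3, 5}. A clique must lie in a single bag of any decomposition, so no decomposition can have width below 3. Hence tw(G) = 3 exactly.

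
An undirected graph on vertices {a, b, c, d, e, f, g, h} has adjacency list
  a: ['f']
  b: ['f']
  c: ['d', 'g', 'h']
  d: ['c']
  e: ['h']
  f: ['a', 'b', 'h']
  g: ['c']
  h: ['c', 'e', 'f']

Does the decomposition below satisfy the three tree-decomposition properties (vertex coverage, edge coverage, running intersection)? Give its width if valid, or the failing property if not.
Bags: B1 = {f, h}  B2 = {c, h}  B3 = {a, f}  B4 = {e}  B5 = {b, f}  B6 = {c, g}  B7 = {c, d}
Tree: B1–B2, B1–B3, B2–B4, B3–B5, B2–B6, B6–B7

No — edge (h,e) lies in no bag.

A tree decomposition must satisfy three properties: every vertex lies in some bag; for every edge, both endpoints lie together in some bag; and for every vertex, the bags containing it form a connected subtree. Here edge (h,e) lies in no bag, so the decomposition is invalid.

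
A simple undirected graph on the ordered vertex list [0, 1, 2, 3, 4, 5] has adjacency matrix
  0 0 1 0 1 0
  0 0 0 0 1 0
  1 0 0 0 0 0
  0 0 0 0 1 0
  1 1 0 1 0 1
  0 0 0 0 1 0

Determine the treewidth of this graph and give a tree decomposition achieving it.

Each bag holds 2 vertices, so the decomposition has width 1, which upper-bounds the treewidth. Any graph with an edge has treewidth ≥ 1, and G has the edge 3–4. The upper and lower bounds meet at 1, so that is the treewidth.

Treewidth 1.
One optimal decomposition is:
Bags: B1 = {3, 4}  B2 = {1, 4}  B3 = {0, 4}  B4 = {0, 2}  B5 = {4, 5}
Tree: B1–B2, B2–B3, B3–B4, B1–B5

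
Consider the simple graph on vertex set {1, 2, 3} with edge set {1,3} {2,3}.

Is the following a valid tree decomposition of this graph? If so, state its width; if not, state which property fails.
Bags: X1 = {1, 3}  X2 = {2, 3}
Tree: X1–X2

Vertex coverage: the bags together contain {1, 2, 3}, the full vertex set. Edge coverage: each edge of G has both endpoints in at least one bag. Running intersection: for every vertex, the bags containing it form a connected subtree. All three properties hold, so this is a valid tree decomposition of width max|bag| − 1 = 1, and hence tw(G) ≤ 1.

Yes; width 1.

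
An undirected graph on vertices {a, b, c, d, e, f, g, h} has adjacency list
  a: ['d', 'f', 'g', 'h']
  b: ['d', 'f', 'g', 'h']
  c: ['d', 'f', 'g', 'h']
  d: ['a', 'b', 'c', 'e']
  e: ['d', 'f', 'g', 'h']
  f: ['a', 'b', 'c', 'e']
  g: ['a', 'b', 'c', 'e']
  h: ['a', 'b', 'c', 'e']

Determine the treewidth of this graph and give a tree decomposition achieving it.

Every bag has size at most 5, so the width is 5 − 1 = 4 and tw(G) ≤ 4. For the lower bound: the 5 vertex sets {b,g}, {c,h}, {a,f}, {e}, {d} are disjoint, each induces a connected subgraph, and every pair is joined by at least one edge of G. Contracting each set to a single vertex therefore yields K_{5} as a minor, and since treewidth is minor-monotone, tw(G) ≥ tw(K_{5}) = 4. Hence tw(G) = 4 exactly.

Treewidth 4.
One such decomposition:
Bags: B1 = {a, b, c, e, g}  B2 = {a, b, c, e, h}  B3 = {a, b, c, e, f}  B4 = {a, b, c, d, e}
Tree: B1–B2, B2–B3, B3–B4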